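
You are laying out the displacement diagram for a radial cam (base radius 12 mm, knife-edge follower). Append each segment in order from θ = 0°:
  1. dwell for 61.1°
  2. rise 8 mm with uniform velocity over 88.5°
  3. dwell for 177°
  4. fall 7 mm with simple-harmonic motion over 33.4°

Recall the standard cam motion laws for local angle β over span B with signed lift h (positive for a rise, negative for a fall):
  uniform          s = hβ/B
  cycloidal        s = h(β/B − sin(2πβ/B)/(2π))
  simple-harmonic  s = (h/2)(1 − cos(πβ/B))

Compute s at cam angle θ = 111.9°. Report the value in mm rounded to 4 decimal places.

seg 1 [0°–61.1°] dwell: s stays 0.0000
seg 2 [61.1°–149.6°] uniform, h=8: θ=111.9° here. β=50.8, B=88.5. 8·50.8/88.5 = 4.5921 → s = 4.5921

4.5921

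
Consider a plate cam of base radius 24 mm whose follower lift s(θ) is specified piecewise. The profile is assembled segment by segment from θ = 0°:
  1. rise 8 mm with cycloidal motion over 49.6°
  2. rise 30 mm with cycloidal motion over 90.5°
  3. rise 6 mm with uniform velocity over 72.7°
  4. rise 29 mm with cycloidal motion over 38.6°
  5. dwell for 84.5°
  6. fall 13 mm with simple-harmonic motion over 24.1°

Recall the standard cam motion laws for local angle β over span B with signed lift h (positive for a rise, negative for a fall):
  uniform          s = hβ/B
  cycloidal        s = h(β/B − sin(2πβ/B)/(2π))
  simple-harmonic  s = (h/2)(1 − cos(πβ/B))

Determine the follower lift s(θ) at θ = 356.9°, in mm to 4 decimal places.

seg 1 [0°–49.6°] cycloidal, h=8: full span → s += 8 → s = 8.0000
seg 2 [49.6°–140.1°] cycloidal, h=30: full span → s += 30 → s = 38.0000
seg 3 [140.1°–212.8°] uniform, h=6: full span → s += 6 → s = 44.0000
seg 4 [212.8°–251.4°] cycloidal, h=29: full span → s += 29 → s = 73.0000
seg 5 [251.4°–335.9°] dwell: s stays 73.0000
seg 6 [335.9°–360°] simple-harmonic, h=-13: θ=356.9° here. β=21, B=24.1. -13/2·(1 − cos(π·0.8714)) = -12.4765 → s = 60.5235

60.5235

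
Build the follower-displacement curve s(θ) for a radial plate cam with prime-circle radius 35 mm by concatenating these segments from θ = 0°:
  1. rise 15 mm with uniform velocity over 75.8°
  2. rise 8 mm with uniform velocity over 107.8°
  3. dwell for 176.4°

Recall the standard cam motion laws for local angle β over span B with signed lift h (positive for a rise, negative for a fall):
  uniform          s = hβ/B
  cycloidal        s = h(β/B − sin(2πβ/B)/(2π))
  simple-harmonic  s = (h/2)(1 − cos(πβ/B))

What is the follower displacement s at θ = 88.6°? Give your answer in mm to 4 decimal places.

seg 1 [0°–75.8°] uniform, h=15: full span → s += 15 → s = 15.0000
seg 2 [75.8°–183.6°] uniform, h=8: θ=88.6° here. β=12.8, B=107.8. 8·12.8/107.8 = 0.9499 → s = 15.9499

15.9499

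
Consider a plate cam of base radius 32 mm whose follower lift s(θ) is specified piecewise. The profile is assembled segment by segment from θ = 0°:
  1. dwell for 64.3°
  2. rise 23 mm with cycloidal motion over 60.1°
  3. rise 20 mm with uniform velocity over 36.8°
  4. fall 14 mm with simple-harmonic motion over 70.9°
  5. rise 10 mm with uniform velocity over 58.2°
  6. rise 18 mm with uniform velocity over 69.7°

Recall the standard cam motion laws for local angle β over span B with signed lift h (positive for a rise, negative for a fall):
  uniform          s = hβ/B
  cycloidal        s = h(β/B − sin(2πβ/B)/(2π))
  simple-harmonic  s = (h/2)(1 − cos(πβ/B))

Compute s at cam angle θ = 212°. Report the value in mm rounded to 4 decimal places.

seg 1 [0°–64.3°] dwell: s stays 0.0000
seg 2 [64.3°–124.4°] cycloidal, h=23: full span → s += 23 → s = 23.0000
seg 3 [124.4°–161.2°] uniform, h=20: full span → s += 20 → s = 43.0000
seg 4 [161.2°–232.1°] simple-harmonic, h=-14: θ=212° here. β=50.8, B=70.9. -14/2·(1 − cos(π·0.7165)) = -11.4024 → s = 31.5976

31.5976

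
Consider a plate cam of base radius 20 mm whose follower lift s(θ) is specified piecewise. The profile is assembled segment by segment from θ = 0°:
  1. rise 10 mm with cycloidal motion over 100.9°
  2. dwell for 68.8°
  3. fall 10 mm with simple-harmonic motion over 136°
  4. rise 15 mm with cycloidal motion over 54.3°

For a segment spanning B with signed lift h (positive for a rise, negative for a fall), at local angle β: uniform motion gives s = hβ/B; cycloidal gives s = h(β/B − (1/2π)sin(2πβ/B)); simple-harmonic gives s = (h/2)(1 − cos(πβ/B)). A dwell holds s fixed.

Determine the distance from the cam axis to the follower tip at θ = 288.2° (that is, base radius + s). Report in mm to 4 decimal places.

seg 1 [0°–100.9°] cycloidal, h=10: full span → s += 10 → s = 10.0000
seg 2 [100.9°–169.7°] dwell: s stays 10.0000
seg 3 [169.7°–305.7°] simple-harmonic, h=-10: θ=288.2° here. β=118.5, B=136. -10/2·(1 − cos(π·0.8713)) = -9.5970 → s = 0.4030
radial distance = base radius + s = 20 + 0.4030 = 20.4030

20.4030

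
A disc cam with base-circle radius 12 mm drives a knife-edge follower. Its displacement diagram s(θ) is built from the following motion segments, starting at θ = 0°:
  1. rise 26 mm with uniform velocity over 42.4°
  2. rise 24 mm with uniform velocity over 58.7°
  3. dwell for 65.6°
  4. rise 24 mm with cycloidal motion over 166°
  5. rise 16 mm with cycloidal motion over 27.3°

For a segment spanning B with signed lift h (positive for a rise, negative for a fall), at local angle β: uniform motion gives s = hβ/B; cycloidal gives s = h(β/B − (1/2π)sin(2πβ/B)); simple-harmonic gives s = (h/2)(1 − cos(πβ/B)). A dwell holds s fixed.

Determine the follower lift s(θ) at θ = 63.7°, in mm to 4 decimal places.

seg 1 [0°–42.4°] uniform, h=26: full span → s += 26 → s = 26.0000
seg 2 [42.4°–101.1°] uniform, h=24: θ=63.7° here. β=21.3, B=58.7. 24·21.3/58.7 = 8.7087 → s = 34.7087

34.7087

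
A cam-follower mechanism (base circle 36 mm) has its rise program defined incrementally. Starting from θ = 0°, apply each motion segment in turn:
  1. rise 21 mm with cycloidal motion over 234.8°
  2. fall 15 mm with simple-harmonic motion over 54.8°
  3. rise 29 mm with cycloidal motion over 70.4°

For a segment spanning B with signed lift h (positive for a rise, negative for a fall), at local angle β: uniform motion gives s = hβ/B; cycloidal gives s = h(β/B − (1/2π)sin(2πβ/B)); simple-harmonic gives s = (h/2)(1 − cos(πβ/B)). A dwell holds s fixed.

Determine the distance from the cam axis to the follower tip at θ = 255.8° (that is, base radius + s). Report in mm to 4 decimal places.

seg 1 [0°–234.8°] cycloidal, h=21: full span → s += 21 → s = 21.0000
seg 2 [234.8°–289.6°] simple-harmonic, h=-15: θ=255.8° here. β=21, B=54.8. -15/2·(1 − cos(π·0.3832)) = -4.8096 → s = 16.1904
radial distance = base radius + s = 36 + 16.1904 = 52.1904

52.1904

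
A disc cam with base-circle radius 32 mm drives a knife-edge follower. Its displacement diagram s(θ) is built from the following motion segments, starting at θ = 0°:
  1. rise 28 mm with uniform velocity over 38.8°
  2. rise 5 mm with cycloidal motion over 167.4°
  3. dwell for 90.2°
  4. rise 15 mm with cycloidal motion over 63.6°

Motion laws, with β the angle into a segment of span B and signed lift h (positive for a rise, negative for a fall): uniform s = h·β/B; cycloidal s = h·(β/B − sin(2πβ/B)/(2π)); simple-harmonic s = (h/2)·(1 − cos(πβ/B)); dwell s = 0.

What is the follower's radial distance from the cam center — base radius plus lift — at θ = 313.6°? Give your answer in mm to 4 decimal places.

seg 1 [0°–38.8°] uniform, h=28: full span → s += 28 → s = 28.0000
seg 2 [38.8°–206.2°] cycloidal, h=5: full span → s += 5 → s = 33.0000
seg 3 [206.2°–296.4°] dwell: s stays 33.0000
seg 4 [296.4°–360°] cycloidal, h=15: θ=313.6° here. β=17.2, B=63.6. 15·(0.2704 − sin(2π·0.2704)/(2π)) = 1.6889 → s = 34.6889
radial distance = base radius + s = 32 + 34.6889 = 66.6889

66.6889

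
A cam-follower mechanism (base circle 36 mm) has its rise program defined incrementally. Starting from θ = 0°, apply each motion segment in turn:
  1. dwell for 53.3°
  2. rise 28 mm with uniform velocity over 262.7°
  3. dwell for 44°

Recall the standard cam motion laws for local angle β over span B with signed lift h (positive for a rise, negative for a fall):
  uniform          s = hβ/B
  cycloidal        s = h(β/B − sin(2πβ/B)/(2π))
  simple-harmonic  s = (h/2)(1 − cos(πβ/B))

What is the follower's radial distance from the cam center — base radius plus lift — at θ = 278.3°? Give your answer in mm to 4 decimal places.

seg 1 [0°–53.3°] dwell: s stays 0.0000
seg 2 [53.3°–316°] uniform, h=28: θ=278.3° here. β=225, B=262.7. 28·225/262.7 = 23.9817 → s = 23.9817
radial distance = base radius + s = 36 + 23.9817 = 59.9817

59.9817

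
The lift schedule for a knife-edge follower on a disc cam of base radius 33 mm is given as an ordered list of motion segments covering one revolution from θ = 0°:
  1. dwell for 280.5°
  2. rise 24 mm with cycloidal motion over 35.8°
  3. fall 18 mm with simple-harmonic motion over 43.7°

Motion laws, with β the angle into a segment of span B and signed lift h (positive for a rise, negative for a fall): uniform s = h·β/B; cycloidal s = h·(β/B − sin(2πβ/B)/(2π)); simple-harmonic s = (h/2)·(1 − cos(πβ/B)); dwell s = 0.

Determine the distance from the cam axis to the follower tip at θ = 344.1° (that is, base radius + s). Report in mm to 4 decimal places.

seg 1 [0°–280.5°] dwell: s stays 0.0000
seg 2 [280.5°–316.3°] cycloidal, h=24: full span → s += 24 → s = 24.0000
seg 3 [316.3°–360°] simple-harmonic, h=-18: θ=344.1° here. β=27.8, B=43.7. -18/2·(1 − cos(π·0.6362)) = -12.7334 → s = 11.2666
radial distance = base radius + s = 33 + 11.2666 = 44.2666

44.2666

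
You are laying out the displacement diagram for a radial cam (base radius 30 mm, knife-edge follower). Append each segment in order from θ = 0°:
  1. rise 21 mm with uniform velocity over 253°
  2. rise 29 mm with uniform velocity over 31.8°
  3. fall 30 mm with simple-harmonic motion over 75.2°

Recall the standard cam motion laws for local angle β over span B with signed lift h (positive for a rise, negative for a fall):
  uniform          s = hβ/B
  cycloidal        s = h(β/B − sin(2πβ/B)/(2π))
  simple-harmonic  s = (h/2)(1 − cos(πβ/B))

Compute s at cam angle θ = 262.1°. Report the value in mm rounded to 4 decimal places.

seg 1 [0°–253°] uniform, h=21: full span → s += 21 → s = 21.0000
seg 2 [253°–284.8°] uniform, h=29: θ=262.1° here. β=9.1, B=31.8. 29·9.1/31.8 = 8.2987 → s = 29.2987

29.2987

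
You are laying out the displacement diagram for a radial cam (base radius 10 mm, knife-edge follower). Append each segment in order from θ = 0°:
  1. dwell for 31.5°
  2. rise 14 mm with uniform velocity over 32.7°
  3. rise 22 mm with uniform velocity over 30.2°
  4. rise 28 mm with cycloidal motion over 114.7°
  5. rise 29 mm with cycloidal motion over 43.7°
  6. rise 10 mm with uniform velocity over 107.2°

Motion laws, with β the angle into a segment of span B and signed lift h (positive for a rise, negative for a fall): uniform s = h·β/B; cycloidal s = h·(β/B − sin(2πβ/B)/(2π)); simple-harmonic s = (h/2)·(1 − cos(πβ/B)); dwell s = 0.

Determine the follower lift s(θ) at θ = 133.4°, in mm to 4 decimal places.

seg 1 [0°–31.5°] dwell: s stays 0.0000
seg 2 [31.5°–64.2°] uniform, h=14: full span → s += 14 → s = 14.0000
seg 3 [64.2°–94.4°] uniform, h=22: full span → s += 22 → s = 36.0000
seg 4 [94.4°–209.1°] cycloidal, h=28: θ=133.4° here. β=39, B=114.7. 28·(0.3400 − sin(2π·0.3400)/(2π)) = 5.7581 → s = 41.7581

41.7581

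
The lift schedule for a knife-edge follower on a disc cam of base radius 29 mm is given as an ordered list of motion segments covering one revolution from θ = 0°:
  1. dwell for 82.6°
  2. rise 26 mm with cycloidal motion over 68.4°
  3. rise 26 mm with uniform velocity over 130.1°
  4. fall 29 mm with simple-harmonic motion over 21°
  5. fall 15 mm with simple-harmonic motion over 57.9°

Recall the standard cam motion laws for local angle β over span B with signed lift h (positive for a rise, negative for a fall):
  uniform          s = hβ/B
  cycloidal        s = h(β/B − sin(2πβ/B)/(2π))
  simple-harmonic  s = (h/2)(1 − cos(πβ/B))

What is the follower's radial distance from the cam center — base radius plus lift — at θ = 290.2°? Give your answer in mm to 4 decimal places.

seg 1 [0°–82.6°] dwell: s stays 0.0000
seg 2 [82.6°–151°] cycloidal, h=26: full span → s += 26 → s = 26.0000
seg 3 [151°–281.1°] uniform, h=26: full span → s += 26 → s = 52.0000
seg 4 [281.1°–302.1°] simple-harmonic, h=-29: θ=290.2° here. β=9.1, B=21. -29/2·(1 − cos(π·0.4333)) = -11.4853 → s = 40.5147
radial distance = base radius + s = 29 + 40.5147 = 69.5147

69.5147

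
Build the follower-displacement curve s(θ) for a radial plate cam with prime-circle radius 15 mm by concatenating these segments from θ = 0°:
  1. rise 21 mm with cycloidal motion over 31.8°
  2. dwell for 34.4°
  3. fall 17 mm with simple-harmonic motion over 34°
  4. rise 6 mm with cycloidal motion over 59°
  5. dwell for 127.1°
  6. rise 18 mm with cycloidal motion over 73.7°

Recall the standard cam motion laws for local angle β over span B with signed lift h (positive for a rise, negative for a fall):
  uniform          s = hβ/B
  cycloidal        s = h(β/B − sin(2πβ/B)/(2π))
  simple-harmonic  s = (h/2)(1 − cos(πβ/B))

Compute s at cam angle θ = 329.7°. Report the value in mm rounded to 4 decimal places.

seg 1 [0°–31.8°] cycloidal, h=21: full span → s += 21 → s = 21.0000
seg 2 [31.8°–66.2°] dwell: s stays 21.0000
seg 3 [66.2°–100.2°] simple-harmonic, h=-17: full span → s += -17 → s = 4.0000
seg 4 [100.2°–159.2°] cycloidal, h=6: full span → s += 6 → s = 10.0000
seg 5 [159.2°–286.3°] dwell: s stays 10.0000
seg 6 [286.3°–360°] cycloidal, h=18: θ=329.7° here. β=43.4, B=73.7. 18·(0.5889 − sin(2π·0.5889)/(2π)) = 12.1176 → s = 22.1176

22.1176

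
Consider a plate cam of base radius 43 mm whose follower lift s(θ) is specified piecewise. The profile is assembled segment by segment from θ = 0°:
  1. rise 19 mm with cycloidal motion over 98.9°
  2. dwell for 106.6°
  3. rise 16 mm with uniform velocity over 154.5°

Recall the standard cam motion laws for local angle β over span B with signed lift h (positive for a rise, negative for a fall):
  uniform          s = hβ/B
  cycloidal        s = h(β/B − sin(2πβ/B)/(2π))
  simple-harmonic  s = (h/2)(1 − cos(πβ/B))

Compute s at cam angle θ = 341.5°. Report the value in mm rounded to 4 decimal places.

seg 1 [0°–98.9°] cycloidal, h=19: full span → s += 19 → s = 19.0000
seg 2 [98.9°–205.5°] dwell: s stays 19.0000
seg 3 [205.5°–360°] uniform, h=16: θ=341.5° here. β=136, B=154.5. 16·136/154.5 = 14.0841 → s = 33.0841

33.0841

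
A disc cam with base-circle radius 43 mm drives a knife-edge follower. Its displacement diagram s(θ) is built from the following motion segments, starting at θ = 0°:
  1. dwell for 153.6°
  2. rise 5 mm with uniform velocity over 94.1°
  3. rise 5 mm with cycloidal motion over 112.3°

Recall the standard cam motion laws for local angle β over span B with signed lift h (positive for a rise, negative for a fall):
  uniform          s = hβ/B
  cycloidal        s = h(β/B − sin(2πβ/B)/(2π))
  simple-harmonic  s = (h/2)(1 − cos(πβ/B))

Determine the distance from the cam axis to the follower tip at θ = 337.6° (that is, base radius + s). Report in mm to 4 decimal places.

seg 1 [0°–153.6°] dwell: s stays 0.0000
seg 2 [153.6°–247.7°] uniform, h=5: full span → s += 5 → s = 5.0000
seg 3 [247.7°–360°] cycloidal, h=5: θ=337.6° here. β=89.9, B=112.3. 5·(0.8005 − sin(2π·0.8005)/(2π)) = 4.7587 → s = 9.7587
radial distance = base radius + s = 43 + 9.7587 = 52.7587

52.7587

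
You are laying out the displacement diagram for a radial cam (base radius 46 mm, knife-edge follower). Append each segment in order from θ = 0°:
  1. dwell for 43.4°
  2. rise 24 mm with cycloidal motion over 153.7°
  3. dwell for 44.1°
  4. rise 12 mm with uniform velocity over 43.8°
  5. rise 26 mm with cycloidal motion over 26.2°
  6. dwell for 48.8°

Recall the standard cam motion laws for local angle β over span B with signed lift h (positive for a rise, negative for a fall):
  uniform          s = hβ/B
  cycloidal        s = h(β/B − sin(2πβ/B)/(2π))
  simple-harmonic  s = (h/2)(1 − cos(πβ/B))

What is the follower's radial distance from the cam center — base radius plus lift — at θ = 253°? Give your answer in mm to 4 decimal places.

seg 1 [0°–43.4°] dwell: s stays 0.0000
seg 2 [43.4°–197.1°] cycloidal, h=24: full span → s += 24 → s = 24.0000
seg 3 [197.1°–241.2°] dwell: s stays 24.0000
seg 4 [241.2°–285°] uniform, h=12: θ=253° here. β=11.8, B=43.8. 12·11.8/43.8 = 3.2329 → s = 27.2329
radial distance = base radius + s = 46 + 27.2329 = 73.2329

73.2329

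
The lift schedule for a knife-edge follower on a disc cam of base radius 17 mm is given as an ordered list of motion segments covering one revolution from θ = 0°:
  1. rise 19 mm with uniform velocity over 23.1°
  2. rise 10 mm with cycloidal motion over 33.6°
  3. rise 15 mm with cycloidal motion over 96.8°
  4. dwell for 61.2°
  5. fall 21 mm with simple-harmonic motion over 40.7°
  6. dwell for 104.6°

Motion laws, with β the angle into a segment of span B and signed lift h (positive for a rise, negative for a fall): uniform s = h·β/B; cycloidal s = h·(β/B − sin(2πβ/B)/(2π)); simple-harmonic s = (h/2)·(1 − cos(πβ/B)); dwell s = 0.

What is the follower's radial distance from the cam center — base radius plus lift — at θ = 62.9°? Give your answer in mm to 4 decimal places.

seg 1 [0°–23.1°] uniform, h=19: full span → s += 19 → s = 19.0000
seg 2 [23.1°–56.7°] cycloidal, h=10: full span → s += 10 → s = 29.0000
seg 3 [56.7°–153.5°] cycloidal, h=15: θ=62.9° here. β=6.2, B=96.8. 15·(0.0640 − sin(2π·0.0640)/(2π)) = 0.0257 → s = 29.0257
radial distance = base radius + s = 17 + 29.0257 = 46.0257

46.0257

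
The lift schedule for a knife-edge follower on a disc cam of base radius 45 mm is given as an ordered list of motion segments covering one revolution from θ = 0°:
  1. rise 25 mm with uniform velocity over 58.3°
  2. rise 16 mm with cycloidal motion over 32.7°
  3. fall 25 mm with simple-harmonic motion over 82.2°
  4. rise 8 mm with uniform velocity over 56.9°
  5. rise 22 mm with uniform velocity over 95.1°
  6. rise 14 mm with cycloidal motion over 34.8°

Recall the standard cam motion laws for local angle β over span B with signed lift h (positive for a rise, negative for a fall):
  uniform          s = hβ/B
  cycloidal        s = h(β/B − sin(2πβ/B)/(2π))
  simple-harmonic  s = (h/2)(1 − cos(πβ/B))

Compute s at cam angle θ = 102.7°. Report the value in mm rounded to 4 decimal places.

seg 1 [0°–58.3°] uniform, h=25: full span → s += 25 → s = 25.0000
seg 2 [58.3°–91°] cycloidal, h=16: full span → s += 16 → s = 41.0000
seg 3 [91°–173.2°] simple-harmonic, h=-25: θ=102.7° here. β=11.7, B=82.2. -25/2·(1 − cos(π·0.1423)) = -1.2290 → s = 39.7710

39.7710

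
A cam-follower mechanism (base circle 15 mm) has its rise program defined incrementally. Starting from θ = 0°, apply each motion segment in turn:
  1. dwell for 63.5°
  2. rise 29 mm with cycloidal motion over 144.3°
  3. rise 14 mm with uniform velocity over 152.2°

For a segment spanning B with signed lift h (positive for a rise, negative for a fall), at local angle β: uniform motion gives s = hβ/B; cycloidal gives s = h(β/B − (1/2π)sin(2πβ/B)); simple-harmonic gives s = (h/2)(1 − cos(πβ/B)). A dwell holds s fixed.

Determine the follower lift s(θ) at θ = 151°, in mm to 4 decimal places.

seg 1 [0°–63.5°] dwell: s stays 0.0000
seg 2 [63.5°–207.8°] cycloidal, h=29: θ=151° here. β=87.5, B=144.3. 29·(0.6064 − sin(2π·0.6064)/(2π)) = 20.4452 → s = 20.4452

20.4452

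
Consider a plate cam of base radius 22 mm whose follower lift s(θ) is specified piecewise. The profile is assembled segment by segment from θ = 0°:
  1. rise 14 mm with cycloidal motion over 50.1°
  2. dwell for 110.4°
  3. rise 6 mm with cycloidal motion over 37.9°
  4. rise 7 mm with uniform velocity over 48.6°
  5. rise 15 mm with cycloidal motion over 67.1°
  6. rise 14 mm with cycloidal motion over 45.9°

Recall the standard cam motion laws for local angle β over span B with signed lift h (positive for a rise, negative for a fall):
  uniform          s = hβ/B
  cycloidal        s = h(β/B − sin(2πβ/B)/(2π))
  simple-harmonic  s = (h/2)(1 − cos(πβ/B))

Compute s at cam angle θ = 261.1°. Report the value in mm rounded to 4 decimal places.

seg 1 [0°–50.1°] cycloidal, h=14: full span → s += 14 → s = 14.0000
seg 2 [50.1°–160.5°] dwell: s stays 14.0000
seg 3 [160.5°–198.4°] cycloidal, h=6: full span → s += 6 → s = 20.0000
seg 4 [198.4°–247°] uniform, h=7: full span → s += 7 → s = 27.0000
seg 5 [247°–314.1°] cycloidal, h=15: θ=261.1° here. β=14.1, B=67.1. 15·(0.2101 − sin(2π·0.2101)/(2π)) = 0.8392 → s = 27.8392

27.8392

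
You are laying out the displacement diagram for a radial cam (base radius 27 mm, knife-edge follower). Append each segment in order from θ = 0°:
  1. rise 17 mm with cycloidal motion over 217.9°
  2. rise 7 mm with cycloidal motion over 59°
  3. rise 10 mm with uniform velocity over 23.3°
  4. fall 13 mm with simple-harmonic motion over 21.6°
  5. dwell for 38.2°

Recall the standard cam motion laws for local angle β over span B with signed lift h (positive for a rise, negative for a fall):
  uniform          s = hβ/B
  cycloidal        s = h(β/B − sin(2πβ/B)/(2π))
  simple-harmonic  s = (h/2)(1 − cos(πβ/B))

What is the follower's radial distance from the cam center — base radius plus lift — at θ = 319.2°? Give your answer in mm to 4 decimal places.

seg 1 [0°–217.9°] cycloidal, h=17: full span → s += 17 → s = 17.0000
seg 2 [217.9°–276.9°] cycloidal, h=7: full span → s += 7 → s = 24.0000
seg 3 [276.9°–300.2°] uniform, h=10: full span → s += 10 → s = 34.0000
seg 4 [300.2°–321.8°] simple-harmonic, h=-13: θ=319.2° here. β=19, B=21.6. -13/2·(1 − cos(π·0.8796)) = -12.5408 → s = 21.4592
radial distance = base radius + s = 27 + 21.4592 = 48.4592

48.4592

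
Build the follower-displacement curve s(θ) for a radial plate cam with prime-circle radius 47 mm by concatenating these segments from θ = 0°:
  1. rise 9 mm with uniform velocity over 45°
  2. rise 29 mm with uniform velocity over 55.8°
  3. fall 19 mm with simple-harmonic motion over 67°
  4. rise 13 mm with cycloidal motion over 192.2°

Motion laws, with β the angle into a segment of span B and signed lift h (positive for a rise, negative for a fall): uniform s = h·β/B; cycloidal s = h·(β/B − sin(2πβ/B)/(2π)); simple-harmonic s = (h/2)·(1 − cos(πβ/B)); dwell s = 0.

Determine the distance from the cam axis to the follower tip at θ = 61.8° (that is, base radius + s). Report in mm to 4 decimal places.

seg 1 [0°–45°] uniform, h=9: full span → s += 9 → s = 9.0000
seg 2 [45°–100.8°] uniform, h=29: θ=61.8° here. β=16.8, B=55.8. 29·16.8/55.8 = 8.7312 → s = 17.7312
radial distance = base radius + s = 47 + 17.7312 = 64.7312

64.7312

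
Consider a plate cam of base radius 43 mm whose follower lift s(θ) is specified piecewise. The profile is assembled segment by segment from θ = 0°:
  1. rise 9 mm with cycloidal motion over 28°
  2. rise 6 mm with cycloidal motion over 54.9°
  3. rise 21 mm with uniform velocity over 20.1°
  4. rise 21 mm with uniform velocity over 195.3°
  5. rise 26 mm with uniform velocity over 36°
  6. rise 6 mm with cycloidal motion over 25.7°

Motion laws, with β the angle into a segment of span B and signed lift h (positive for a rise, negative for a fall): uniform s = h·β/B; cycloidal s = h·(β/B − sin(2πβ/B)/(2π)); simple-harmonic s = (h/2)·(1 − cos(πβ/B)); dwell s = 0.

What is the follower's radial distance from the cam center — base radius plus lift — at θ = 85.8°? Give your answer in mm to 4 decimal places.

seg 1 [0°–28°] cycloidal, h=9: full span → s += 9 → s = 9.0000
seg 2 [28°–82.9°] cycloidal, h=6: full span → s += 6 → s = 15.0000
seg 3 [82.9°–103°] uniform, h=21: θ=85.8° here. β=2.9, B=20.1. 21·2.9/20.1 = 3.0299 → s = 18.0299
radial distance = base radius + s = 43 + 18.0299 = 61.0299

61.0299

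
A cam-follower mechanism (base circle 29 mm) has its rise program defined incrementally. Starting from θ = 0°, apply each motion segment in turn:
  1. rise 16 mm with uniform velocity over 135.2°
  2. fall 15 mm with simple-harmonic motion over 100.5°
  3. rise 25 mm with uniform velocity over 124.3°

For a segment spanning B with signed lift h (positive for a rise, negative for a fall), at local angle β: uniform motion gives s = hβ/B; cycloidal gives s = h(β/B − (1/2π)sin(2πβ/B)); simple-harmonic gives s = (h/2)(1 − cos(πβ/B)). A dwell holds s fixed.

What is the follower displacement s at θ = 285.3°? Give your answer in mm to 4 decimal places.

seg 1 [0°–135.2°] uniform, h=16: full span → s += 16 → s = 16.0000
seg 2 [135.2°–235.7°] simple-harmonic, h=-15: full span → s += -15 → s = 1.0000
seg 3 [235.7°–360°] uniform, h=25: θ=285.3° here. β=49.6, B=124.3. 25·49.6/124.3 = 9.9759 → s = 10.9759

10.9759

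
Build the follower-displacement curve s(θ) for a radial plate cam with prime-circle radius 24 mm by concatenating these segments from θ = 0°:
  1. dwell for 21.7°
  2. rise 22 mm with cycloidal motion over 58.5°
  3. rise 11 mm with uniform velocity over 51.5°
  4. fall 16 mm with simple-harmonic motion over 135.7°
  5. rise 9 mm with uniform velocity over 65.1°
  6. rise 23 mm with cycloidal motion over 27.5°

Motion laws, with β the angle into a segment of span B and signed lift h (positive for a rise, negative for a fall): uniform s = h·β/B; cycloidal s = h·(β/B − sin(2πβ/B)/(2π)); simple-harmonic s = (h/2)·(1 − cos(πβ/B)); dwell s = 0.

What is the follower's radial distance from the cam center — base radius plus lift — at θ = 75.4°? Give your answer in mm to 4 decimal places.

seg 1 [0°–21.7°] dwell: s stays 0.0000
seg 2 [21.7°–80.2°] cycloidal, h=22: θ=75.4° here. β=53.7, B=58.5. 22·(0.9179 − sin(2π·0.9179)/(2π)) = 21.9211 → s = 21.9211
radial distance = base radius + s = 24 + 21.9211 = 45.9211

45.9211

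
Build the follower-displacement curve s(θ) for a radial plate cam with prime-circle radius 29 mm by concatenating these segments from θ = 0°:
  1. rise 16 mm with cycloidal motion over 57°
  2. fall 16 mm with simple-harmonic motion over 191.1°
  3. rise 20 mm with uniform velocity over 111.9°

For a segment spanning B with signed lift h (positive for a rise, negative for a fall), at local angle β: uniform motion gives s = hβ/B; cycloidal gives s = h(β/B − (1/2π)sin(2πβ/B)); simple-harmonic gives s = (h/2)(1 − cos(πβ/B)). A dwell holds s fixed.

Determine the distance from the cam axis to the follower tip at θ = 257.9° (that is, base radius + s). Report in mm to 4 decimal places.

seg 1 [0°–57°] cycloidal, h=16: full span → s += 16 → s = 16.0000
seg 2 [57°–248.1°] simple-harmonic, h=-16: full span → s += -16 → s = 0.0000
seg 3 [248.1°–360°] uniform, h=20: θ=257.9° here. β=9.8, B=111.9. 20·9.8/111.9 = 1.7516 → s = 1.7516
radial distance = base radius + s = 29 + 1.7516 = 30.7516

30.7516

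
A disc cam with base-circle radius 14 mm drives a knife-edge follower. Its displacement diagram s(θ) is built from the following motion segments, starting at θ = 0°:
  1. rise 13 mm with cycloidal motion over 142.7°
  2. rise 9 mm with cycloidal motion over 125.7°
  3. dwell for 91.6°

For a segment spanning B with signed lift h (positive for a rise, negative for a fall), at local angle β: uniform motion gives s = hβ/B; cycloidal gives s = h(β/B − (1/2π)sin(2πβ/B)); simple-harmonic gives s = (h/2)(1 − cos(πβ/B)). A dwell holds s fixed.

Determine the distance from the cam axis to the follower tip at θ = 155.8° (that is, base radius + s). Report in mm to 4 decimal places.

seg 1 [0°–142.7°] cycloidal, h=13: full span → s += 13 → s = 13.0000
seg 2 [142.7°–268.4°] cycloidal, h=9: θ=155.8° here. β=13.1, B=125.7. 9·(0.1042 − sin(2π·0.1042)/(2π)) = 0.0656 → s = 13.0656
radial distance = base radius + s = 14 + 13.0656 = 27.0656

27.0656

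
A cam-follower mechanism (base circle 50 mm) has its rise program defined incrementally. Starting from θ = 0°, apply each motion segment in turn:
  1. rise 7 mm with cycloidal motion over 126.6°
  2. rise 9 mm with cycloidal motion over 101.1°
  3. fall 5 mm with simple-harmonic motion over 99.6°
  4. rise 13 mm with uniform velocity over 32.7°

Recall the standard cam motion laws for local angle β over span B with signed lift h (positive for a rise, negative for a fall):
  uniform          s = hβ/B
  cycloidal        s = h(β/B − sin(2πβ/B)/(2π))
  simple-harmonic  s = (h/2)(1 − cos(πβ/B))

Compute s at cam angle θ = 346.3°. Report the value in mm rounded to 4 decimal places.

seg 1 [0°–126.6°] cycloidal, h=7: full span → s += 7 → s = 7.0000
seg 2 [126.6°–227.7°] cycloidal, h=9: full span → s += 9 → s = 16.0000
seg 3 [227.7°–327.3°] simple-harmonic, h=-5: full span → s += -5 → s = 11.0000
seg 4 [327.3°–360°] uniform, h=13: θ=346.3° here. β=19, B=32.7. 13·19/32.7 = 7.5535 → s = 18.5535

18.5535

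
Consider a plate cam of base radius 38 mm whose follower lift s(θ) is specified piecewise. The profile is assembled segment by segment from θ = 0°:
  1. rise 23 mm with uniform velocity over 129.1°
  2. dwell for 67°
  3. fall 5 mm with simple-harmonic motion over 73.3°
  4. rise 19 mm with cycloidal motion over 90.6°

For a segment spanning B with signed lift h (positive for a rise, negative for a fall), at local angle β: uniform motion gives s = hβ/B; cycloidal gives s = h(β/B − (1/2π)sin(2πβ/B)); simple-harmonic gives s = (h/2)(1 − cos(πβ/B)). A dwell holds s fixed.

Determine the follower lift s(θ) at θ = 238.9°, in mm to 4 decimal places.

seg 1 [0°–129.1°] uniform, h=23: full span → s += 23 → s = 23.0000
seg 2 [129.1°–196.1°] dwell: s stays 23.0000
seg 3 [196.1°–269.4°] simple-harmonic, h=-5: θ=238.9° here. β=42.8, B=73.3. -5/2·(1 − cos(π·0.5839)) = -3.1514 → s = 19.8486

19.8486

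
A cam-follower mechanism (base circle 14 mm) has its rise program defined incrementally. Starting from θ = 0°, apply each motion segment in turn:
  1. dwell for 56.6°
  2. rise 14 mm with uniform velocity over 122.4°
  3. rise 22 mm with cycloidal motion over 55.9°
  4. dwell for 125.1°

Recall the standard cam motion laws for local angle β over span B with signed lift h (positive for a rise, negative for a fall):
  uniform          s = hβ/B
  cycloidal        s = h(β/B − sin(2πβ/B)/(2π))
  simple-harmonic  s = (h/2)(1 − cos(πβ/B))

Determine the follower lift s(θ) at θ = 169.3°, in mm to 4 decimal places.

seg 1 [0°–56.6°] dwell: s stays 0.0000
seg 2 [56.6°–179°] uniform, h=14: θ=169.3° here. β=112.7, B=122.4. 14·112.7/122.4 = 12.8905 → s = 12.8905

12.8905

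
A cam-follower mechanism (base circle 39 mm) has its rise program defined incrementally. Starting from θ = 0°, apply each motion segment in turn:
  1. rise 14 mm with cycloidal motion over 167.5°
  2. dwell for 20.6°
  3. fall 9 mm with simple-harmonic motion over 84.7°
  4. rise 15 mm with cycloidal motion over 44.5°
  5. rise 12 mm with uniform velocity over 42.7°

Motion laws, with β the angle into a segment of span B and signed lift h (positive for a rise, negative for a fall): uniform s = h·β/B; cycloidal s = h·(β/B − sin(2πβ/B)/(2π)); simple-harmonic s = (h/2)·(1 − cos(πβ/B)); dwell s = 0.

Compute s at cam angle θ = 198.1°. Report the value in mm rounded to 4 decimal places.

seg 1 [0°–167.5°] cycloidal, h=14: full span → s += 14 → s = 14.0000
seg 2 [167.5°–188.1°] dwell: s stays 14.0000
seg 3 [188.1°–272.8°] simple-harmonic, h=-9: θ=198.1° here. β=10, B=84.7. -9/2·(1 − cos(π·0.1181)) = -0.3060 → s = 13.6940

13.6940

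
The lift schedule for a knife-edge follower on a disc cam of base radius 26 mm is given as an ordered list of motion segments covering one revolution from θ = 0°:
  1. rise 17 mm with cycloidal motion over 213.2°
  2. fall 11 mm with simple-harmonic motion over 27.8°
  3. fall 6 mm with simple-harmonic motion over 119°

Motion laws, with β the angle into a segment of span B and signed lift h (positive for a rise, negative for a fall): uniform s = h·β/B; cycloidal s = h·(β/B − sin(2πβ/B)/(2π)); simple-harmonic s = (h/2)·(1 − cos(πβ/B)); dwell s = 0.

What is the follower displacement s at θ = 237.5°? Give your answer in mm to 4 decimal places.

seg 1 [0°–213.2°] cycloidal, h=17: full span → s += 17 → s = 17.0000
seg 2 [213.2°–241°] simple-harmonic, h=-11: θ=237.5° here. β=24.3, B=27.8. -11/2·(1 − cos(π·0.8741)) = -10.5754 → s = 6.4246

6.4246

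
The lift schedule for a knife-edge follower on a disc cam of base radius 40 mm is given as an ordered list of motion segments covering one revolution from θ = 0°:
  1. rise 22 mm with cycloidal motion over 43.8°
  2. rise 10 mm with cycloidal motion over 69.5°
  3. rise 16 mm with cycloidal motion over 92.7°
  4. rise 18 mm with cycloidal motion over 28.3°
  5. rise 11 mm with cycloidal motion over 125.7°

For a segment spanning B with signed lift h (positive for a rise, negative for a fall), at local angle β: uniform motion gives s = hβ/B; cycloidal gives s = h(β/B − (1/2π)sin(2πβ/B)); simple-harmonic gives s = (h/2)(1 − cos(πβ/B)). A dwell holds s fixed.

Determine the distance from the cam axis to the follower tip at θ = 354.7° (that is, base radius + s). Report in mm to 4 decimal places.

seg 1 [0°–43.8°] cycloidal, h=22: full span → s += 22 → s = 22.0000
seg 2 [43.8°–113.3°] cycloidal, h=10: full span → s += 10 → s = 32.0000
seg 3 [113.3°–206°] cycloidal, h=16: full span → s += 16 → s = 48.0000
seg 4 [206°–234.3°] cycloidal, h=18: full span → s += 18 → s = 66.0000
seg 5 [234.3°–360°] cycloidal, h=11: θ=354.7° here. β=120.4, B=125.7. 11·(0.9578 − sin(2π·0.9578)/(2π)) = 10.9946 → s = 76.9946
radial distance = base radius + s = 40 + 76.9946 = 116.9946

116.9946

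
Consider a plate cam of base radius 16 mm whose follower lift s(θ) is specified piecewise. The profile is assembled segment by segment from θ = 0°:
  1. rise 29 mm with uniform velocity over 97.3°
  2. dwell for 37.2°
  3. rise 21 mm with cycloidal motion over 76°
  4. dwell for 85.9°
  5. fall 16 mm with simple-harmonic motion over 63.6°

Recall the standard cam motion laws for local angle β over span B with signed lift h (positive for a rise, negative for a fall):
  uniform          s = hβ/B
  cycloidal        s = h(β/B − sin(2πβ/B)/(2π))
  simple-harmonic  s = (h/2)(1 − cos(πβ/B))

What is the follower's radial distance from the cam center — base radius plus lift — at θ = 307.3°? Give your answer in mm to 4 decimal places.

seg 1 [0°–97.3°] uniform, h=29: full span → s += 29 → s = 29.0000
seg 2 [97.3°–134.5°] dwell: s stays 29.0000
seg 3 [134.5°–210.5°] cycloidal, h=21: full span → s += 21 → s = 50.0000
seg 4 [210.5°–296.4°] dwell: s stays 50.0000
seg 5 [296.4°–360°] simple-harmonic, h=-16: θ=307.3° here. β=10.9, B=63.6. -16/2·(1 − cos(π·0.1714)) = -1.1318 → s = 48.8682
radial distance = base radius + s = 16 + 48.8682 = 64.8682

64.8682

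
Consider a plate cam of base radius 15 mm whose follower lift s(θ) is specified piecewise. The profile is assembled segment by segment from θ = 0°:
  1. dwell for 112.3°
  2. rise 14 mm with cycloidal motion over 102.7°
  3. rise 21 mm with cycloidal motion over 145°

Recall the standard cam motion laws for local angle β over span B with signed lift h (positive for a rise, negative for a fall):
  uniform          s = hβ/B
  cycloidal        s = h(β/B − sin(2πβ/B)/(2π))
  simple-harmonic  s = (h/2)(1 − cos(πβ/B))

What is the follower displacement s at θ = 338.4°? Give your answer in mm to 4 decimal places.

seg 1 [0°–112.3°] dwell: s stays 0.0000
seg 2 [112.3°–215°] cycloidal, h=14: full span → s += 14 → s = 14.0000
seg 3 [215°–360°] cycloidal, h=21: θ=338.4° here. β=123.4, B=145. 21·(0.8510 − sin(2π·0.8510)/(2π)) = 20.5628 → s = 34.5628

34.5628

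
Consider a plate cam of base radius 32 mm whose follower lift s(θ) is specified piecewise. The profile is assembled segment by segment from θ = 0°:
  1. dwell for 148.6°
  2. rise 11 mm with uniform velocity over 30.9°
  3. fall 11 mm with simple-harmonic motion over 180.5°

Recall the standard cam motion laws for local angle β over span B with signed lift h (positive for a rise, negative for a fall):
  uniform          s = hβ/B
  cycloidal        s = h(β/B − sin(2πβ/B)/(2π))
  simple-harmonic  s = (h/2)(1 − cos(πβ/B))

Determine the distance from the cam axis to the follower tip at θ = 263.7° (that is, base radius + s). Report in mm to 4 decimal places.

seg 1 [0°–148.6°] dwell: s stays 0.0000
seg 2 [148.6°–179.5°] uniform, h=11: full span → s += 11 → s = 11.0000
seg 3 [179.5°–360°] simple-harmonic, h=-11: θ=263.7° here. β=84.2, B=180.5. -11/2·(1 − cos(π·0.4665)) = -4.9219 → s = 6.0781
radial distance = base radius + s = 32 + 6.0781 = 38.0781

38.0781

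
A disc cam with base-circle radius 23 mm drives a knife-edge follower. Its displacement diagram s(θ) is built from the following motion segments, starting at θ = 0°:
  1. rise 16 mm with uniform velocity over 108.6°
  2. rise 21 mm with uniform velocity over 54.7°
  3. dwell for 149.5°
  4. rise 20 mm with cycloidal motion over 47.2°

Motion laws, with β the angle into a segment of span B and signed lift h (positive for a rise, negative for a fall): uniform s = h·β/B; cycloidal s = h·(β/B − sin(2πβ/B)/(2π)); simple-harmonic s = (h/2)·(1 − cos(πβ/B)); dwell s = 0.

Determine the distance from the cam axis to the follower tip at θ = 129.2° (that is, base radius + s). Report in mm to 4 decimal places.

seg 1 [0°–108.6°] uniform, h=16: full span → s += 16 → s = 16.0000
seg 2 [108.6°–163.3°] uniform, h=21: θ=129.2° here. β=20.6, B=54.7. 21·20.6/54.7 = 7.9086 → s = 23.9086
radial distance = base radius + s = 23 + 23.9086 = 46.9086

46.9086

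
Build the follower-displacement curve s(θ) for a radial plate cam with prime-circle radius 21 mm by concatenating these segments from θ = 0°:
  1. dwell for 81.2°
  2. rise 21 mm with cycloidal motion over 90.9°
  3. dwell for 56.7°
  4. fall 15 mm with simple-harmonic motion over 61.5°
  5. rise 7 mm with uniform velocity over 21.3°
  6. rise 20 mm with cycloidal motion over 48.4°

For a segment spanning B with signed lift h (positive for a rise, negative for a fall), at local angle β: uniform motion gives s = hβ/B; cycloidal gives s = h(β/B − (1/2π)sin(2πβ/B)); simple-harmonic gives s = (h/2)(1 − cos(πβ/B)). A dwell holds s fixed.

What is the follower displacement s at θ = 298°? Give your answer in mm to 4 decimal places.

seg 1 [0°–81.2°] dwell: s stays 0.0000
seg 2 [81.2°–172.1°] cycloidal, h=21: full span → s += 21 → s = 21.0000
seg 3 [172.1°–228.8°] dwell: s stays 21.0000
seg 4 [228.8°–290.3°] simple-harmonic, h=-15: full span → s += -15 → s = 6.0000
seg 5 [290.3°–311.6°] uniform, h=7: θ=298° here. β=7.7, B=21.3. 7·7.7/21.3 = 2.5305 → s = 8.5305

8.5305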